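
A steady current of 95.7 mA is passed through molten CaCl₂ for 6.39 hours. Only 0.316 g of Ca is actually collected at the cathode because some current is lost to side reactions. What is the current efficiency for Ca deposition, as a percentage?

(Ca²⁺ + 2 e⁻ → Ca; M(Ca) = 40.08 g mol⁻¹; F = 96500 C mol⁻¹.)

69.1 %

Q = I·t = 0.09570 × 23004 = 2201 C; n(e⁻) = 2201/96500 = 0.02281 mol.
Theoretical n(Ca) = n(e⁻)/2 = 0.01141 mol, i.e. m_theo = 0.01141 × 40.08 = 0.4572 g.
Efficiency = m_actual / m_theo = 0.316 / 0.4572 = 69.1 %.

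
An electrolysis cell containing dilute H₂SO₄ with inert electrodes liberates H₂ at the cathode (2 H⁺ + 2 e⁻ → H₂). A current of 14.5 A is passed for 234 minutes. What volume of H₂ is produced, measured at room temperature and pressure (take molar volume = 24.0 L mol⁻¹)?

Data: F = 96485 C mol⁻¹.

Q = I·t = 14.50 A × 14040 s = 203600 C.
n(e⁻) = Q/F = 203600 / 96485 = 2.110 mol.
2 electrons are transferred per H₂ molecule, so n(H₂) = 2.110 / 2 = 1.055 mol.
V = n × V_m = 1.055 × 24.0 = 25.3 L.

25.3 L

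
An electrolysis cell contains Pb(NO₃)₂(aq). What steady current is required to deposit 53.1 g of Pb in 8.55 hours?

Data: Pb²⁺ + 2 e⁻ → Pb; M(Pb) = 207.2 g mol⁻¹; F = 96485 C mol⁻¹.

n(Pb) = 53.1 / 207.2 = 0.2563 mol.
n(e⁻) = 2 × 0.2563 = 0.5125 mol.
Q = n(e⁻)·F = 0.5125 × 96485 = 49450 C.
I = Q/t = 49450 / 30780 s = 1.61 A.

1.61 A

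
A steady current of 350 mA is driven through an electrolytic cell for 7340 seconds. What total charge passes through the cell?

Q = I·t = 0.3500 A × 7340.0 s = 2570 C.

2570 C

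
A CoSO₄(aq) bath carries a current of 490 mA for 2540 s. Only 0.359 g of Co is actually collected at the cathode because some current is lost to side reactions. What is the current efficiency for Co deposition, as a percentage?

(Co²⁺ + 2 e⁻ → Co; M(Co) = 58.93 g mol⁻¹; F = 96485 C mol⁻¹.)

94.5 %

Q = I·t = 0.4900 × 2540.0 = 1245 C; n(e⁻) = 1245/96485 = 0.01290 mol.
Theoretical n(Co) = n(e⁻)/2 = 0.006450 mol, i.e. m_theo = 0.006450 × 58.93 = 0.3801 g.
Efficiency = m_actual / m_theo = 0.359 / 0.3801 = 94.5 %.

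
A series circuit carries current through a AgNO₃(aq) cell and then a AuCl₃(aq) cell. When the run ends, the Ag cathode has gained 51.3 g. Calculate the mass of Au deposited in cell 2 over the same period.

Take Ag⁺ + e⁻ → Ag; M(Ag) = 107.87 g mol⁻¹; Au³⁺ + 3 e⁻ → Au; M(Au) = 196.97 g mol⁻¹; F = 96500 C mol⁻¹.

31.2 g

n(Ag) = 51.3 / 107.87 = 0.4756 mol.
Since Ag⁺ + e⁻ → Ag, n(e⁻) passed = 1 × 0.4756 = 0.4756 mol.
Cells in series carry the same charge, so the same 0.4756 mol of electrons passes through cell 2.
Au³⁺ + 3 e⁻ → Au, so n(Au) = 0.4756 / 3 = 0.1585 mol.
m(Au) = 0.1585 × 196.97 = 31.2 g.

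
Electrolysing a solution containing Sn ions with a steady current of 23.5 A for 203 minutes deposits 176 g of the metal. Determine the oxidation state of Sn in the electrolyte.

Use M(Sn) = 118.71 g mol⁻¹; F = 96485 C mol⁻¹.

+2

Q = I·t = 23.50 A × 12180 s = 286200 C, so n(e⁻) = 286200/96485 = 2.967 mol.
n(Sn) deposited = 176 / 118.71 = 1.483 mol.
Electrons per atom = n(e⁻)/n(Sn) = 2.967 / 1.483 = 2.00 ≈ 2, so the ion is Sn²⁺.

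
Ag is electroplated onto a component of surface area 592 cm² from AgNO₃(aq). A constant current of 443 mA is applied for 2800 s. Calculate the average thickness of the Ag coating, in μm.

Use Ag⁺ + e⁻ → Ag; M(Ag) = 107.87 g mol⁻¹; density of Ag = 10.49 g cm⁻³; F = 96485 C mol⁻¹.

Q = I·t = 0.4430 × 2800.0 = 1240 C; n(e⁻) = 0.01286 mol.
n(Ag) = n(e⁻)/1 = 0.01286 mol, so m = 0.01286 × 107.87 = 1.387 g.
Volume = m/ρ = 1.387 / 10.49 = 0.1322 cm³.
Thickness = V/A = 0.1322 / 592 = 2.23 × 10⁻⁴ cm = 2.23 μm.

2.23 μm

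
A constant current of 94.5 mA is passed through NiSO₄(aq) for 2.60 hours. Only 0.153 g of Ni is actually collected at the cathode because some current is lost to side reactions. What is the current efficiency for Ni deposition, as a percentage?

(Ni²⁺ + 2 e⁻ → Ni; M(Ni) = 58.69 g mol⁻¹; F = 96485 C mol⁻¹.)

Q = I·t = 0.09450 × 9360.0 = 884.5 C; n(e⁻) = 884.5/96485 = 0.009167 mol.
Theoretical n(Ni) = n(e⁻)/2 = 0.004584 mol, i.e. m_theo = 0.004584 × 58.69 = 0.2690 g.
Efficiency = m_actual / m_theo = 0.153 / 0.2690 = 56.9 %.

56.9 %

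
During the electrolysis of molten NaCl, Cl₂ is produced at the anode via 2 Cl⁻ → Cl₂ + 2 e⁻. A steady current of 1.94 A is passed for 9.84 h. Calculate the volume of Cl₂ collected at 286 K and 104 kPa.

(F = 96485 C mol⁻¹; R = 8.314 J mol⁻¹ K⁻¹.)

Q = I·t = 1.940 A × 35424 s = 68720 C.
n(e⁻) = Q/F = 68720 / 96485 = 0.7123 mol.
2 electrons are transferred per Cl₂ molecule, so n(Cl₂) = 0.7123 / 2 = 0.3561 mol.
V = nRT/P = (0.3561 × 8.314 × 286) / (104 × 10³ Pa) = 0.00814 m³ = 8.14 L.

8.14 L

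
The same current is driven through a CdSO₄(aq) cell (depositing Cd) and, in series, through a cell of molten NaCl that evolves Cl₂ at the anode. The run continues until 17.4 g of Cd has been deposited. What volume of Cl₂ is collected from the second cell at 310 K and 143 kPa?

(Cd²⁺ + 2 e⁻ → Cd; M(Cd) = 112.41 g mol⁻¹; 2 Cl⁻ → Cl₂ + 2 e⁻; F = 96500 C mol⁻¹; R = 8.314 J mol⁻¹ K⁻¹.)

2.79 L

n(Cd) = 17.4 / 112.41 = 0.1548 mol, so n(e⁻) = 2 × 0.1548 = 0.3096 mol.
The cells are in series, so the same 0.3096 mol of electrons passes through the second cell.
2 Cl⁻ → Cl₂ + 2 e⁻ — 2 mol e⁻ per mol Cl₂, so n(Cl₂) = 0.3096/2 = 0.1548 mol.
V = nRT/P = (0.1548 × 8.314 × 310) / (143 × 10³) = 0.00279 m³ = 2.79 L.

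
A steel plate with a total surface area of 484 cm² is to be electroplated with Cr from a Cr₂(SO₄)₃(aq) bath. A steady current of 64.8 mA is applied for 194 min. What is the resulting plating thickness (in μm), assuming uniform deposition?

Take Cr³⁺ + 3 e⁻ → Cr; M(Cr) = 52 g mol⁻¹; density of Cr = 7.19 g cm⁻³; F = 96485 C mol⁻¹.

0.389 μm

Q = I·t = 0.06480 × 11640 = 754.3 C; n(e⁻) = 0.007818 mol.
n(Cr) = n(e⁻)/3 = 0.002606 mol, so m = 0.002606 × 52 = 0.1355 g.
Volume = m/ρ = 0.1355 / 7.19 = 0.01885 cm³.
Thickness = V/A = 0.01885 / 484 = 3.89 × 10⁻⁵ cm = 0.389 μm.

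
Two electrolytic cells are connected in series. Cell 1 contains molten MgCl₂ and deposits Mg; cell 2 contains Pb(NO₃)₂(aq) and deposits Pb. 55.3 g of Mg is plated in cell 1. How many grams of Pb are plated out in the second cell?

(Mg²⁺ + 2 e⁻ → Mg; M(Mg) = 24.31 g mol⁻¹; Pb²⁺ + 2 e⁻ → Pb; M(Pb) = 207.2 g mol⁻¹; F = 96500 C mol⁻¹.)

n(Mg) = 55.3 / 24.31 = 2.275 mol.
Since Mg²⁺ + 2 e⁻ → Mg, n(e⁻) passed = 2 × 2.275 = 4.550 mol.
Cells in series carry the same charge, so the same 4.550 mol of electrons passes through cell 2.
Pb²⁺ + 2 e⁻ → Pb, so n(Pb) = 4.550 / 2 = 2.275 mol.
m(Pb) = 2.275 × 207.2 = 471 g.

471 g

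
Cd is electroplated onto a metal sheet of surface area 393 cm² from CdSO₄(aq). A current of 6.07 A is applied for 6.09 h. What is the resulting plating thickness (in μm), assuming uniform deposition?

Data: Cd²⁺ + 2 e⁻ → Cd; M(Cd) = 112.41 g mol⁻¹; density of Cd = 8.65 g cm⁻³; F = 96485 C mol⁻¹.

228 μm

Q = I·t = 6.070 × 21924 = 133100 C; n(e⁻) = 1.379 mol.
n(Cd) = n(e⁻)/2 = 0.6896 mol, so m = 0.6896 × 112.41 = 77.52 g.
Volume = m/ρ = 77.52 / 8.65 = 8.962 cm³.
Thickness = V/A = 8.962 / 393 = 0.0228 cm = 228 μm.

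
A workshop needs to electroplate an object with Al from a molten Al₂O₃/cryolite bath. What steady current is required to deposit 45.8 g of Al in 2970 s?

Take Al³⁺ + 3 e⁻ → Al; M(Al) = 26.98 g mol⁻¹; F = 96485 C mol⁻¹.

165 A

n(Al) = 45.8 / 26.98 = 1.698 mol.
n(e⁻) = 3 × 1.698 = 5.093 mol.
Q = n(e⁻)·F = 5.093 × 96485 = 491400 C.
I = Q/t = 491400 / 2970.0 s = 165 A.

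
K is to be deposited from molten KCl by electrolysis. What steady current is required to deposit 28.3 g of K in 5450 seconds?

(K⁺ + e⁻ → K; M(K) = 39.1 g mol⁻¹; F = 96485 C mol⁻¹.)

n(K) = 28.3 / 39.1 = 0.7238 mol.
n(e⁻) = 1 × 0.7238 = 0.7238 mol.
Q = n(e⁻)·F = 0.7238 × 96485 = 69830 C.
I = Q/t = 69830 / 5450.0 s = 12.8 A.

12.8 A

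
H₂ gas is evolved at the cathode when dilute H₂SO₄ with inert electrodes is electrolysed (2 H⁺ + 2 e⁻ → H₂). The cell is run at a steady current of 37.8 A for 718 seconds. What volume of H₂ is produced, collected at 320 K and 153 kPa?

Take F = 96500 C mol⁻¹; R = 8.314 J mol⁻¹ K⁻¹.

2.45 L

Q = I·t = 37.80 A × 718.00 s = 27140 C.
n(e⁻) = Q/F = 27140 / 96500 = 0.2812 mol.
2 electrons are transferred per H₂ molecule, so n(H₂) = 0.2812 / 2 = 0.1406 mol.
V = nRT/P = (0.1406 × 8.314 × 320) / (153 × 10³ Pa) = 0.00245 m³ = 2.45 L.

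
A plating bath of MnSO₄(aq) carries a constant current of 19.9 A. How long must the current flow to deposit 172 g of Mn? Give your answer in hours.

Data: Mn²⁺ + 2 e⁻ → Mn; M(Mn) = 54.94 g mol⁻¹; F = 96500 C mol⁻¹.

n(Mn) = m/M = 172 / 54.94 = 3.131 mol.
Each Mn atom requires 2 electrons, so n(e⁻) = 2 × 3.131 = 6.261 mol.
Q = n(e⁻)·F = 6.261 × 96500 = 604200 C.
t = Q/I = 604200 / 19.90 A = 30360 s = 8.43 h.

8.43 h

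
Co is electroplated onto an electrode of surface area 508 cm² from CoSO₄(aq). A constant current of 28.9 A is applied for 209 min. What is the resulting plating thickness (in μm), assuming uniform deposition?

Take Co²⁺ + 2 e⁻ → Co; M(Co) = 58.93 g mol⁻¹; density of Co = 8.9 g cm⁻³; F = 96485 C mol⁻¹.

Q = I·t = 28.90 × 12540 = 362400 C; n(e⁻) = 3.756 mol.
n(Co) = n(e⁻)/2 = 1.878 mol, so m = 1.878 × 58.93 = 110.7 g.
Volume = m/ρ = 110.7 / 8.9 = 12.44 cm³.
Thickness = V/A = 12.44 / 508 = 0.0245 cm = 245 μm.

245 μm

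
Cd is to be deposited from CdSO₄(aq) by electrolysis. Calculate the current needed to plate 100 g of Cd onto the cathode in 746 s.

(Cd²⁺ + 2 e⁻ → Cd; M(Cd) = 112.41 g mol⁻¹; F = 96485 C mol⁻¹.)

n(Cd) = 100 / 112.41 = 0.8896 mol.
n(e⁻) = 2 × 0.8896 = 1.779 mol.
Q = n(e⁻)·F = 1.779 × 96485 = 171700 C.
I = Q/t = 171700 / 746.00 s = 230 A.

230 A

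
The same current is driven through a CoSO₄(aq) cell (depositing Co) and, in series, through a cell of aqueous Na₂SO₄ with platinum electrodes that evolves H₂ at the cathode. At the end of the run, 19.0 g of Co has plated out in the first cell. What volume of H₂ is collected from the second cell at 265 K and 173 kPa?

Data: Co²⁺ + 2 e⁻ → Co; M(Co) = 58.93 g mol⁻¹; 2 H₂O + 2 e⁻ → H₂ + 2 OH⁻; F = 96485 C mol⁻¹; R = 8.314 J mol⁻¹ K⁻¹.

n(Co) = 19.0 / 58.93 = 0.3224 mol, so n(e⁻) = 2 × 0.3224 = 0.6448 mol.
The cells are in series, so the same 0.6448 mol of electrons passes through the second cell.
2 H₂O + 2 e⁻ → H₂ + 2 OH⁻ — 2 mol e⁻ per mol H₂, so n(H₂) = 0.6448/2 = 0.3224 mol.
V = nRT/P = (0.3224 × 8.314 × 265) / (173 × 10³) = 0.00411 m³ = 4.11 L.

4.11 L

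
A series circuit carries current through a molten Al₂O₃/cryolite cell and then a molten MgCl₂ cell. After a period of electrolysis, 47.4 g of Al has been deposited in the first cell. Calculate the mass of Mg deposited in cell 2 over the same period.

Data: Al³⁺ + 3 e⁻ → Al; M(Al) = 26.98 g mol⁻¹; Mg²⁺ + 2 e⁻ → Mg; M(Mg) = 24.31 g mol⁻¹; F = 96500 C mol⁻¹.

n(Al) = 47.4 / 26.98 = 1.757 mol.
Since Al³⁺ + 3 e⁻ → Al, n(e⁻) passed = 3 × 1.757 = 5.271 mol.
Cells in series carry the same charge, so the same 5.271 mol of electrons passes through cell 2.
Mg²⁺ + 2 e⁻ → Mg, so n(Mg) = 5.271 / 2 = 2.635 mol.
m(Mg) = 2.635 × 24.31 = 64.1 g.

64.1 g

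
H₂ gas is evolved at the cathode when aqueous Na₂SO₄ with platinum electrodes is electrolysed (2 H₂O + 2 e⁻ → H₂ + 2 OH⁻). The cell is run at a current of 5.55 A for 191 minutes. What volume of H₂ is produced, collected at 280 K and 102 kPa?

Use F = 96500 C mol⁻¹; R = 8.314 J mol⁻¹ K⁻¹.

Q = I·t = 5.550 A × 11460 s = 63600 C.
n(e⁻) = Q/F = 63600 / 96500 = 0.6591 mol.
2 electrons are transferred per H₂ molecule, so n(H₂) = 0.6591 / 2 = 0.3295 mol.
V = nRT/P = (0.3295 × 8.314 × 280) / (102 × 10³ Pa) = 0.00752 m³ = 7.52 L.

7.52 L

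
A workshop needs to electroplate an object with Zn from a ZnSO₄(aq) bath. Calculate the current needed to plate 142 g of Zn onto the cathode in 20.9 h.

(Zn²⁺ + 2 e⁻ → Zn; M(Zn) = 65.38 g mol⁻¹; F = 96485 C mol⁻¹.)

5.57 A

n(Zn) = 142 / 65.38 = 2.172 mol.
n(e⁻) = 2 × 2.172 = 4.344 mol.
Q = n(e⁻)·F = 4.344 × 96485 = 419100 C.
I = Q/t = 419100 / 75240 s = 5.57 A.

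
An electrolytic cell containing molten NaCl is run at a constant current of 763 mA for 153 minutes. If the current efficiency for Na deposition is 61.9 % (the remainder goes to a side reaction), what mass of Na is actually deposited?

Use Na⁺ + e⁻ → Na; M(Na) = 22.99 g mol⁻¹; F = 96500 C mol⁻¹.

Q = I·t = 0.7630 × 9180.0 = 7004 C.
n(e⁻) = 7004/96500 = 0.07258 mol; theoretically n(Na) = 0.07258/1 = 0.07258 mol, m_theo = 1.669 g.
At 61.9 % efficiency, m_actual = 0.619 × 1.669 = 1.03 g.

1.03 g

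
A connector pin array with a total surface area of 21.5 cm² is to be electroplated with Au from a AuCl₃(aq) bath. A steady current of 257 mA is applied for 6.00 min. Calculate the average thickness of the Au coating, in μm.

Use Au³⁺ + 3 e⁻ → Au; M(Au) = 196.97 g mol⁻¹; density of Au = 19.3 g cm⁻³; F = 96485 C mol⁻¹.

1.52 μm

Q = I·t = 0.2570 × 360.00 = 92.52 C; n(e⁻) = 0.0009589 mol.
n(Au) = n(e⁻)/3 = 0.0003196 mol, so m = 0.0003196 × 196.97 = 0.06296 g.
Volume = m/ρ = 0.06296 / 19.3 = 0.003262 cm³.
Thickness = V/A = 0.003262 / 21.5 = 1.52 × 10⁻⁴ cm = 1.52 μm.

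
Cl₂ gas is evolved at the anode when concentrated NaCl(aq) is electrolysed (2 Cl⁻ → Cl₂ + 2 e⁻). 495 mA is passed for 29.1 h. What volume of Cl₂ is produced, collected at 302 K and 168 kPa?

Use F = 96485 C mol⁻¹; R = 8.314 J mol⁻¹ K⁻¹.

Q = I·t = 0.4950 A × 104760 s = 51860 C.
n(e⁻) = Q/F = 51860 / 96485 = 0.5375 mol.
2 electrons are transferred per Cl₂ molecule, so n(Cl₂) = 0.5375 / 2 = 0.2687 mol.
V = nRT/P = (0.2687 × 8.314 × 302) / (168 × 10³ Pa) = 0.00402 m³ = 4.02 L.

4.02 L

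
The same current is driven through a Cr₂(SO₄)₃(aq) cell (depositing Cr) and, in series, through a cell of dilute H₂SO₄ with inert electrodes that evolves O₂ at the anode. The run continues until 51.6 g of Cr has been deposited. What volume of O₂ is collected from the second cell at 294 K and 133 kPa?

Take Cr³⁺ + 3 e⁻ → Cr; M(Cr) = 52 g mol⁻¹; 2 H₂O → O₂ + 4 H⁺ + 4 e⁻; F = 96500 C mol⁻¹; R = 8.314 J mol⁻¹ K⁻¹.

n(Cr) = 51.6 / 52 = 0.9923 mol, so n(e⁻) = 3 × 0.9923 = 2.977 mol.
The cells are in series, so the same 2.977 mol of electrons passes through the second cell.
2 H₂O → O₂ + 4 H⁺ + 4 e⁻ — 4 mol e⁻ per mol O₂, so n(O₂) = 2.977/4 = 0.7442 mol.
V = nRT/P = (0.7442 × 8.314 × 294) / (133 × 10³) = 0.0137 m³ = 13.7 L.

13.7 L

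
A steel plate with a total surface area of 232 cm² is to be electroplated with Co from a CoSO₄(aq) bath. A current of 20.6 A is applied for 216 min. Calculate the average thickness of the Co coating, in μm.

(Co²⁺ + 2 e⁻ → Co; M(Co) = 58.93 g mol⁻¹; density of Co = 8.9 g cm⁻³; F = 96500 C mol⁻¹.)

395 μm

Q = I·t = 20.60 × 12960 = 267000 C; n(e⁻) = 2.767 mol.
n(Co) = n(e⁻)/2 = 1.383 mol, so m = 1.383 × 58.93 = 81.52 g.
Volume = m/ρ = 81.52 / 8.9 = 9.159 cm³.
Thickness = V/A = 9.159 / 232 = 0.0395 cm = 395 μm.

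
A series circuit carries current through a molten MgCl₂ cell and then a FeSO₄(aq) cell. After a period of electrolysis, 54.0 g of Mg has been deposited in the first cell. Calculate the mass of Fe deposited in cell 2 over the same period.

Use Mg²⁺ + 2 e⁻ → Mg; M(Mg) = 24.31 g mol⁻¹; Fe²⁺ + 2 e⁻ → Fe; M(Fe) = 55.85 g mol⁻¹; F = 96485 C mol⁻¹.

n(Mg) = 54.0 / 24.31 = 2.221 mol.
Since Mg²⁺ + 2 e⁻ → Mg, n(e⁻) passed = 2 × 2.221 = 4.443 mol.
Cells in series carry the same charge, so the same 4.443 mol of electrons passes through cell 2.
Fe²⁺ + 2 e⁻ → Fe, so n(Fe) = 4.443 / 2 = 2.221 mol.
m(Fe) = 2.221 × 55.85 = 124 g.

124 g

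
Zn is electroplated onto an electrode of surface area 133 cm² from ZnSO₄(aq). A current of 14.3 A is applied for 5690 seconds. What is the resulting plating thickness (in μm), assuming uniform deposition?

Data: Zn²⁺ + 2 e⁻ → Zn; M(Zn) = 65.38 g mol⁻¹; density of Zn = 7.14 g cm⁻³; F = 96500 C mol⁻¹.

290 μm

Q = I·t = 14.30 × 5690.0 = 81370 C; n(e⁻) = 0.8432 mol.
n(Zn) = n(e⁻)/2 = 0.4216 mol, so m = 0.4216 × 65.38 = 27.56 g.
Volume = m/ρ = 27.56 / 7.14 = 3.860 cm³.
Thickness = V/A = 3.860 / 133 = 0.0290 cm = 290 μm.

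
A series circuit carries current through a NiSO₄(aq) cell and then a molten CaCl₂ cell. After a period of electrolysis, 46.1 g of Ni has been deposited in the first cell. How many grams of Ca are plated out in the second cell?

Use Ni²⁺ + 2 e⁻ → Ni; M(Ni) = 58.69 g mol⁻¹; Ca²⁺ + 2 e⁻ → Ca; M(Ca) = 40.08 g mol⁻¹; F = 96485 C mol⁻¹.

n(Ni) = 46.1 / 58.69 = 0.7855 mol.
Since Ni²⁺ + 2 e⁻ → Ni, n(e⁻) passed = 2 × 0.7855 = 1.571 mol.
Cells in series carry the same charge, so the same 1.571 mol of electrons passes through cell 2.
Ca²⁺ + 2 e⁻ → Ca, so n(Ca) = 1.571 / 2 = 0.7855 mol.
m(Ca) = 0.7855 × 40.08 = 31.5 g.

31.5 g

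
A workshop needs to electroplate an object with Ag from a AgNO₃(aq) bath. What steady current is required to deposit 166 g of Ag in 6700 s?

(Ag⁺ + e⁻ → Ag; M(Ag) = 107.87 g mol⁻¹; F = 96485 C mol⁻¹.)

n(Ag) = 166 / 107.87 = 1.539 mol.
n(e⁻) = 1 × 1.539 = 1.539 mol.
Q = n(e⁻)·F = 1.539 × 96485 = 148500 C.
I = Q/t = 148500 / 6700.0 s = 22.2 A.

22.2 A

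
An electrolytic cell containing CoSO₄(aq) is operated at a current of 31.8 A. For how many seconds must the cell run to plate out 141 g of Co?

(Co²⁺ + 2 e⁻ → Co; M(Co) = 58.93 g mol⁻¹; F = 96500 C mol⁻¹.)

n(Co) = m/M = 141 / 58.93 = 2.393 mol.
Each Co atom requires 2 electrons, so n(e⁻) = 2 × 2.393 = 4.785 mol.
Q = n(e⁻)·F = 4.785 × 96500 = 461800 C.
t = Q/I = 461800 / 31.80 A = 14520 s.

14500 s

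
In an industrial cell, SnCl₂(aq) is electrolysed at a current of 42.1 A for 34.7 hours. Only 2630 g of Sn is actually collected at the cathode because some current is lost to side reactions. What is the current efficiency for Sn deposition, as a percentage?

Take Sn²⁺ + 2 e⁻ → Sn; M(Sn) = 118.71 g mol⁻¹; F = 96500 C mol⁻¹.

Q = I·t = 42.10 × 124920 = 5259000 C; n(e⁻) = 5259000/96500 = 54.50 mol.
Theoretical n(Sn) = n(e⁻)/2 = 27.25 mol, i.e. m_theo = 27.25 × 118.71 = 3235 g.
Efficiency = m_actual / m_theo = 2630 / 3235 = 81.3 %.

81.3 %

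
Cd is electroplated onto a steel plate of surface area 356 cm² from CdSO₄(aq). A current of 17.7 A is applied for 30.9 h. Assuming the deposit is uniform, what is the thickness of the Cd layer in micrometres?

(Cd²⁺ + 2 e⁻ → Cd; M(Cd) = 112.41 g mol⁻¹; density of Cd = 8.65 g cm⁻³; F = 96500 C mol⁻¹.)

3720 μm

Q = I·t = 17.70 × 111240 = 1969000 C; n(e⁻) = 20.40 mol.
n(Cd) = n(e⁻)/2 = 10.20 mol, so m = 10.20 × 112.41 = 1147 g.
Volume = m/ρ = 1147 / 8.65 = 132.6 cm³.
Thickness = V/A = 132.6 / 356 = 0.372 cm = 3720 μm.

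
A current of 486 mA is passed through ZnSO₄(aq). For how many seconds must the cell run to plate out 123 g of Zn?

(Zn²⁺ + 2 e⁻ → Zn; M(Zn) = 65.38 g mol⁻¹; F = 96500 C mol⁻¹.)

n(Zn) = m/M = 123 / 65.38 = 1.881 mol.
Each Zn atom requires 2 electrons, so n(e⁻) = 2 × 1.881 = 3.763 mol.
Q = n(e⁻)·F = 3.763 × 96500 = 363100 C.
t = Q/I = 363100 / 0.4860 A = 747100 s.

7.47 × 10⁵ s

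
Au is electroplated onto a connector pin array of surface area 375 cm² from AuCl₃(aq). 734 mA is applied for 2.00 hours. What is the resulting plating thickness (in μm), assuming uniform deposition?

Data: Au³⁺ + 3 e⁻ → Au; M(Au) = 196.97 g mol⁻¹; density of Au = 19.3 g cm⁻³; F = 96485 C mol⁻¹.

Q = I·t = 0.7340 × 7200.0 = 5285 C; n(e⁻) = 0.05477 mol.
n(Au) = n(e⁻)/3 = 0.01826 mol, so m = 0.01826 × 196.97 = 3.596 g.
Volume = m/ρ = 3.596 / 19.3 = 0.1863 cm³.
Thickness = V/A = 0.1863 / 375 = 4.97 × 10⁻⁴ cm = 4.97 μm.

4.97 μm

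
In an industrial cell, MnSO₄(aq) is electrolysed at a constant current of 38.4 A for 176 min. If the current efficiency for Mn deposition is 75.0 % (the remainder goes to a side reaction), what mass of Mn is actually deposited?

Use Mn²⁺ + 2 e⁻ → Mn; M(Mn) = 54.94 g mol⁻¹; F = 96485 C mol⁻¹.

Q = I·t = 38.40 × 10560 = 405500 C.
n(e⁻) = 405500/96485 = 4.203 mol; theoretically n(Mn) = 4.203/2 = 2.101 mol, m_theo = 115.5 g.
At 75.0 % efficiency, m_actual = 0.750 × 115.5 = 86.6 g.

86.6 g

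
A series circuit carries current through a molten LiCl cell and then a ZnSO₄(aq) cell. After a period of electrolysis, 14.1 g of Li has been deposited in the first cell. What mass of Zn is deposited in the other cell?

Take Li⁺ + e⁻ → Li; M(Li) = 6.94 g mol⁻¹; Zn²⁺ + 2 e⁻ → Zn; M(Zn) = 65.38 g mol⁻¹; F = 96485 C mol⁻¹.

66.4 g

n(Li) = 14.1 / 6.94 = 2.032 mol.
Since Li⁺ + e⁻ → Li, n(e⁻) passed = 1 × 2.032 = 2.032 mol.
Cells in series carry the same charge, so the same 2.032 mol of electrons passes through cell 2.
Zn²⁺ + 2 e⁻ → Zn, so n(Zn) = 2.032 / 2 = 1.016 mol.
m(Zn) = 1.016 × 65.38 = 66.4 g.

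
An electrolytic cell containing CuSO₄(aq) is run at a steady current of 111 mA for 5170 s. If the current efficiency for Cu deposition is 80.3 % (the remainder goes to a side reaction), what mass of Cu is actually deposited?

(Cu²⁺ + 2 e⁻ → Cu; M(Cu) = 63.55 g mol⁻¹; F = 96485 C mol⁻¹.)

0.152 g

Q = I·t = 0.1110 × 5170.0 = 573.9 C.
n(e⁻) = 573.9/96485 = 0.005948 mol; theoretically n(Cu) = 0.005948/2 = 0.002974 mol, m_theo = 0.1890 g.
At 80.3 % efficiency, m_actual = 0.803 × 0.1890 = 0.152 g.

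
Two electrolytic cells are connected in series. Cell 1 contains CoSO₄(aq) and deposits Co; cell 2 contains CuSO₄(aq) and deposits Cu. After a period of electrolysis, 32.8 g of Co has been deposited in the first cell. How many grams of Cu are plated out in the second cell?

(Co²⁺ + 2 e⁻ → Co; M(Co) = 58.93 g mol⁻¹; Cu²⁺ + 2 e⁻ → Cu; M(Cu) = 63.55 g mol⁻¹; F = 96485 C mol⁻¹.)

35.4 g

n(Co) = 32.8 / 58.93 = 0.5566 mol.
Since Co²⁺ + 2 e⁻ → Co, n(e⁻) passed = 2 × 0.5566 = 1.113 mol.
Cells in series carry the same charge, so the same 1.113 mol of electrons passes through cell 2.
Cu²⁺ + 2 e⁻ → Cu, so n(Cu) = 1.113 / 2 = 0.5566 mol.
m(Cu) = 0.5566 × 63.55 = 35.4 g.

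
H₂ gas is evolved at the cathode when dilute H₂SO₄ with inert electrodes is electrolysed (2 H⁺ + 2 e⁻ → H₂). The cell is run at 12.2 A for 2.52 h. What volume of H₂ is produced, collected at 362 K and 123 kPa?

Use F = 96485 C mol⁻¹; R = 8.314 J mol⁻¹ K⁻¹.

14.0 L

Q = I·t = 12.20 A × 9072.0 s = 110700 C.
n(e⁻) = Q/F = 110700 / 96485 = 1.147 mol.
2 electrons are transferred per H₂ molecule, so n(H₂) = 1.147 / 2 = 0.5736 mol.
V = nRT/P = (0.5736 × 8.314 × 362) / (123 × 10³ Pa) = 0.0140 m³ = 14.0 L.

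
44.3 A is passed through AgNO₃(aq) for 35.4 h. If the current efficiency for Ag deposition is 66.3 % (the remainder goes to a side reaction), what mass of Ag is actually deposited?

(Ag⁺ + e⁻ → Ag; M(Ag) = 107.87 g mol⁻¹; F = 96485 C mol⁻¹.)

Q = I·t = 44.30 × 127440 = 5646000 C.
n(e⁻) = 5646000/96485 = 58.51 mol; theoretically n(Ag) = 58.51/1 = 58.51 mol, m_theo = 6312 g.
At 66.3 % efficiency, m_actual = 0.663 × 6312 = 4180 g.

4180 g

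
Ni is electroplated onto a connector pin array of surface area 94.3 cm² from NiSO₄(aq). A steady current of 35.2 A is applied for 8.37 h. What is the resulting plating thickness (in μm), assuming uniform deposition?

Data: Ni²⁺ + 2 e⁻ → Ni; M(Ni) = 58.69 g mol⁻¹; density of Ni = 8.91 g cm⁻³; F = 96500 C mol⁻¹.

Q = I·t = 35.20 × 30132 = 1061000 C; n(e⁻) = 10.99 mol.
n(Ni) = n(e⁻)/2 = 5.496 mol, so m = 5.496 × 58.69 = 322.5 g.
Volume = m/ρ = 322.5 / 8.91 = 36.20 cm³.
Thickness = V/A = 36.20 / 94.3 = 0.384 cm = 3840 μm.

3840 μm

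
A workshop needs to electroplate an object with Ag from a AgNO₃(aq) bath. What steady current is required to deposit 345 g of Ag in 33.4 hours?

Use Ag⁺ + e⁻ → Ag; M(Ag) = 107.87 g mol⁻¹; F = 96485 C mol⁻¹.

2.57 A

n(Ag) = 345 / 107.87 = 3.198 mol.
n(e⁻) = 1 × 3.198 = 3.198 mol.
Q = n(e⁻)·F = 3.198 × 96485 = 308600 C.
I = Q/t = 308600 / 120240 s = 2.57 A.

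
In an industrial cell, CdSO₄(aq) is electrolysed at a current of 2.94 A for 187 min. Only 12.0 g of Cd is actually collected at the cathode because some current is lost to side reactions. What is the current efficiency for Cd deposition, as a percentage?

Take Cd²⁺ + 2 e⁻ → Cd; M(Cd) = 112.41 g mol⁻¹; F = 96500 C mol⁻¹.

62.5 %

Q = I·t = 2.940 × 11220 = 32990 C; n(e⁻) = 32990/96500 = 0.3418 mol.
Theoretical n(Cd) = n(e⁻)/2 = 0.1709 mol, i.e. m_theo = 0.1709 × 112.41 = 19.21 g.
Efficiency = m_actual / m_theo = 12.0 / 19.21 = 62.5 %.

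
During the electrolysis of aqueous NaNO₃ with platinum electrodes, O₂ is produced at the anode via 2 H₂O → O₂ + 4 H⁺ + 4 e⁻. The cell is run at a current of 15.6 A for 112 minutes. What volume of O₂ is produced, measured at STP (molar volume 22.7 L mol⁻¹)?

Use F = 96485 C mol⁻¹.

Q = I·t = 15.60 A × 6720.0 s = 104800 C.
n(e⁻) = Q/F = 104800 / 96485 = 1.087 mol.
4 electrons are transferred per O₂ molecule, so n(O₂) = 1.087 / 4 = 0.2716 mol.
V = n × V_m = 0.2716 × 22.7 = 6.17 L.

6.17 L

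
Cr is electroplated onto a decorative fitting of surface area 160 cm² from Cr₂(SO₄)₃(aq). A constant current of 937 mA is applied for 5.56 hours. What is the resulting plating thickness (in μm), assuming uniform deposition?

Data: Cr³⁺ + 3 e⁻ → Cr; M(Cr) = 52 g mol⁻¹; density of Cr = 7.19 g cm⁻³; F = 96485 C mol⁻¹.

Q = I·t = 0.9370 × 20016 = 18750 C; n(e⁻) = 0.1944 mol.
n(Cr) = n(e⁻)/3 = 0.06479 mol, so m = 0.06479 × 52 = 3.369 g.
Volume = m/ρ = 3.369 / 7.19 = 0.4686 cm³.
Thickness = V/A = 0.4686 / 160 = 0.00293 cm = 29.3 μm.

29.3 μm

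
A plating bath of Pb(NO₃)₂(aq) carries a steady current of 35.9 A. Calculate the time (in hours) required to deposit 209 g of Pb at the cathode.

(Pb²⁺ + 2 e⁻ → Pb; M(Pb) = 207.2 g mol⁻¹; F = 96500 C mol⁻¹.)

1.51 h

n(Pb) = m/M = 209 / 207.2 = 1.009 mol.
Each Pb atom requires 2 electrons, so n(e⁻) = 2 × 1.009 = 2.017 mol.
Q = n(e⁻)·F = 2.017 × 96500 = 194700 C.
t = Q/I = 194700 / 35.90 A = 5423 s = 1.51 h.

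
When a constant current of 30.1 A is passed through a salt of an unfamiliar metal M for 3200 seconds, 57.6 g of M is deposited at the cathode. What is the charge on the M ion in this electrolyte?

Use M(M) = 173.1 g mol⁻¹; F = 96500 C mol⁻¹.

+3

Q = I·t = 30.10 A × 3200.0 s = 96320 C, so n(e⁻) = 96320/96500 = 0.9981 mol.
n(M) deposited = 57.6 / 173.1 = 0.3328 mol.
Electrons per atom = n(e⁻)/n(M) = 0.9981 / 0.3328 = 3.00 ≈ 3, so the ion is M³⁺.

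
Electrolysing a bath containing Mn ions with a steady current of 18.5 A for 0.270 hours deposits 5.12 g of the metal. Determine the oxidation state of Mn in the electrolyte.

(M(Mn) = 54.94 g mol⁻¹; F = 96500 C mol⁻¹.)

+2

Q = I·t = 18.50 A × 972.00 s = 17980 C, so n(e⁻) = 17980/96500 = 0.1863 mol.
n(Mn) deposited = 5.12 / 54.94 = 0.09319 mol.
Electrons per atom = n(e⁻)/n(Mn) = 0.1863 / 0.09319 = 2.00 ≈ 2, so the ion is Mn²⁺.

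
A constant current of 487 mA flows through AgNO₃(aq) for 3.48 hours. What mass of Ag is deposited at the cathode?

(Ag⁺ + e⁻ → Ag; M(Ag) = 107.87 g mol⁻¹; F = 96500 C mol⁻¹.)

Q = I·t = 0.4870 A × 12528 s = 6101 C.
n(e⁻) = Q/F = 6101 / 96500 = 0.06322 mol.
Ag⁺ + e⁻ → Ag, so n(Ag) = n(e⁻)/1 = 0.06322 mol.
m = n·M = 0.06322 × 107.87 = 6.82 g.

6.82 g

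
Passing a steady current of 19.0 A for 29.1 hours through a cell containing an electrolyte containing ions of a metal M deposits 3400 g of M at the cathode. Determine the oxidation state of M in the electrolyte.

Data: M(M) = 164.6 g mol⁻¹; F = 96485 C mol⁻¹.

Q = I·t = 19.00 A × 104760 s = 1990000 C, so n(e⁻) = 1990000/96485 = 20.63 mol.
n(M) deposited = 3400 / 164.6 = 20.66 mol.
Electrons per atom = n(e⁻)/n(M) = 20.63 / 20.66 = 0.999 ≈ 1, so the ion is M⁺.

+1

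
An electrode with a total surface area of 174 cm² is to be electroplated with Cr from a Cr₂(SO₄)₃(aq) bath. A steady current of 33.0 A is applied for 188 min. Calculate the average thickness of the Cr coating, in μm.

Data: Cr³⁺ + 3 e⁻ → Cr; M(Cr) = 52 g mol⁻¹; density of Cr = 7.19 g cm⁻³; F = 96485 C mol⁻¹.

Q = I·t = 33.00 × 11280 = 372200 C; n(e⁻) = 3.858 mol.
n(Cr) = n(e⁻)/3 = 1.286 mol, so m = 1.286 × 52 = 66.87 g.
Volume = m/ρ = 66.87 / 7.19 = 9.301 cm³.
Thickness = V/A = 9.301 / 174 = 0.0535 cm = 535 μm.

535 μm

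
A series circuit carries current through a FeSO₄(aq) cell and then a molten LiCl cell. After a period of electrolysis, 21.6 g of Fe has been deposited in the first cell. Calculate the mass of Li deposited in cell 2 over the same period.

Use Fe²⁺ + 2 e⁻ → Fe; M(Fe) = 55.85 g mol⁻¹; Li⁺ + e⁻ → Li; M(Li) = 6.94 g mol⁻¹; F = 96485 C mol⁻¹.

n(Fe) = 21.6 / 55.85 = 0.3868 mol.
Since Fe²⁺ + 2 e⁻ → Fe, n(e⁻) passed = 2 × 0.3868 = 0.7735 mol.
Cells in series carry the same charge, so the same 0.7735 mol of electrons passes through cell 2.
Li⁺ + e⁻ → Li, so n(Li) = 0.7735 / 1 = 0.7735 mol.
m(Li) = 0.7735 × 6.94 = 5.37 g.

5.37 g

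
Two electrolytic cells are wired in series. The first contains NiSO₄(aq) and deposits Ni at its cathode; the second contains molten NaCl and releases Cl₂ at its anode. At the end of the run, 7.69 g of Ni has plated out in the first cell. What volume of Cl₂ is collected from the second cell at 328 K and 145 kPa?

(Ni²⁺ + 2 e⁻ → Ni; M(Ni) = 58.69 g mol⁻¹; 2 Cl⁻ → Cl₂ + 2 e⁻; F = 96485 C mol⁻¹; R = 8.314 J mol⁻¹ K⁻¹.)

n(Ni) = 7.69 / 58.69 = 0.1310 mol, so n(e⁻) = 2 × 0.1310 = 0.2621 mol.
The cells are in series, so the same 0.2621 mol of electrons passes through the second cell.
2 Cl⁻ → Cl₂ + 2 e⁻ — 2 mol e⁻ per mol Cl₂, so n(Cl₂) = 0.2621/2 = 0.1310 mol.
V = nRT/P = (0.1310 × 8.314 × 328) / (145 × 10³) = 0.00246 m³ = 2.46 L.

2.46 L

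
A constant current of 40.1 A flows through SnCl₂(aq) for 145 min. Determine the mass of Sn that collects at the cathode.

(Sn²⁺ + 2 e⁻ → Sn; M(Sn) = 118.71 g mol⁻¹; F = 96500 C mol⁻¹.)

Q = I·t = 40.10 A × 8700.0 s = 348900 C.
n(e⁻) = Q/F = 348900 / 96500 = 3.615 mol.
Sn²⁺ + 2 e⁻ → Sn, so n(Sn) = n(e⁻)/2 = 1.808 mol.
m = n·M = 1.808 × 118.71 = 215 g.

215 g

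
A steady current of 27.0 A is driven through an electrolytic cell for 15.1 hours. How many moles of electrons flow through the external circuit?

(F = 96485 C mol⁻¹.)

15.2 mol

Q = I·t = 27.00 A × 54360 s = 1468000 C.
n(e⁻) = Q/F = 1468000 / 96485 = 15.2 mol.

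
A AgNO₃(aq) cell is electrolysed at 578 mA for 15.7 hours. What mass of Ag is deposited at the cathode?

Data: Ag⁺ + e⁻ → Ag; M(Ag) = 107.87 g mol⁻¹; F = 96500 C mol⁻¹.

Q = I·t = 0.5780 A × 56520 s = 32670 C.
n(e⁻) = Q/F = 32670 / 96500 = 0.3385 mol.
Ag⁺ + e⁻ → Ag, so n(Ag) = n(e⁻)/1 = 0.3385 mol.
m = n·M = 0.3385 × 107.87 = 36.5 g.

36.5 g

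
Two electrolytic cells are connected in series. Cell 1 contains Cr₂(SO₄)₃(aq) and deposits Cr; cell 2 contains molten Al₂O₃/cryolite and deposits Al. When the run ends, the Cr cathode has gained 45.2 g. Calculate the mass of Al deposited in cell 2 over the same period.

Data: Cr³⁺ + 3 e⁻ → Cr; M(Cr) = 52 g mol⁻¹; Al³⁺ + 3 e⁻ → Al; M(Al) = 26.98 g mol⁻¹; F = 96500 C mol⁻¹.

n(Cr) = 45.2 / 52 = 0.8692 mol.
Since Cr³⁺ + 3 e⁻ → Cr, n(e⁻) passed = 3 × 0.8692 = 2.608 mol.
Cells in series carry the same charge, so the same 2.608 mol of electrons passes through cell 2.
Al³⁺ + 3 e⁻ → Al, so n(Al) = 2.608 / 3 = 0.8692 mol.
m(Al) = 0.8692 × 26.98 = 23.5 g.

23.5 g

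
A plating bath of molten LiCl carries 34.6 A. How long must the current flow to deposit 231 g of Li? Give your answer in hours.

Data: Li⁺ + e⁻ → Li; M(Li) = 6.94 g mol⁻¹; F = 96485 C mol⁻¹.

25.8 h

n(Li) = m/M = 231 / 6.94 = 33.29 mol.
Each Li atom requires 1 electron, so n(e⁻) = 1 × 33.29 = 33.29 mol.
Q = n(e⁻)·F = 33.29 × 96485 = 3212000 C.
t = Q/I = 3212000 / 34.60 A = 92820 s = 25.8 h.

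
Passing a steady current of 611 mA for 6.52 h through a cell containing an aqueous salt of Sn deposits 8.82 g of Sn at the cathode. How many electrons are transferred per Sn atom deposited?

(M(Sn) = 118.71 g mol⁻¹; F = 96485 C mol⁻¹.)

Q = I·t = 0.6110 A × 23472 s = 14340 C, so n(e⁻) = 14340/96485 = 0.1486 mol.
n(Sn) deposited = 8.82 / 118.71 = 0.07430 mol.
Electrons per atom = n(e⁻)/n(Sn) = 0.1486 / 0.07430 = 2.00 ≈ 2, so the ion is Sn²⁺.

2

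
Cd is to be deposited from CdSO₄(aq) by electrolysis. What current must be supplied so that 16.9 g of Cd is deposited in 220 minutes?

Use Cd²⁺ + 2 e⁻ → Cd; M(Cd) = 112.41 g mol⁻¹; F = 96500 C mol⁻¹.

2.20 A

n(Cd) = 16.9 / 112.41 = 0.1503 mol.
n(e⁻) = 2 × 0.1503 = 0.3007 mol.
Q = n(e⁻)·F = 0.3007 × 96500 = 29020 C.
I = Q/t = 29020 / 13200 s = 2.20 A.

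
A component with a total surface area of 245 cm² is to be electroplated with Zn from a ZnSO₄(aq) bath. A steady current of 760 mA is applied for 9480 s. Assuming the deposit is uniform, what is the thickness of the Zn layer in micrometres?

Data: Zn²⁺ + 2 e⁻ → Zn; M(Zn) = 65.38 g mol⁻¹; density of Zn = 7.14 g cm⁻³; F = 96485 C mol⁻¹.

14.0 μm

Q = I·t = 0.7600 × 9480.0 = 7205 C; n(e⁻) = 0.07467 mol.
n(Zn) = n(e⁻)/2 = 0.03734 mol, so m = 0.03734 × 65.38 = 2.441 g.
Volume = m/ρ = 2.441 / 7.14 = 0.3419 cm³.
Thickness = V/A = 0.3419 / 245 = 0.00140 cm = 14.0 μm.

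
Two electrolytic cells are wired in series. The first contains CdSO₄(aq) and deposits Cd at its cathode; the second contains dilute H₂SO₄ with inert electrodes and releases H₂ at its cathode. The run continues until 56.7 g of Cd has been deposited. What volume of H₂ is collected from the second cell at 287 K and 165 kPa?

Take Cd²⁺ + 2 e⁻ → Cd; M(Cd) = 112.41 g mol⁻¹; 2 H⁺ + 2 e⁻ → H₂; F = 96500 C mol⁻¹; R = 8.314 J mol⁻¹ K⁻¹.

n(Cd) = 56.7 / 112.41 = 0.5044 mol, so n(e⁻) = 2 × 0.5044 = 1.009 mol.
The cells are in series, so the same 1.009 mol of electrons passes through the second cell.
2 H⁺ + 2 e⁻ → H₂ — 2 mol e⁻ per mol H₂, so n(H₂) = 1.009/2 = 0.5044 mol.
V = nRT/P = (0.5044 × 8.314 × 287) / (165 × 10³) = 0.00729 m³ = 7.29 L.

7.29 L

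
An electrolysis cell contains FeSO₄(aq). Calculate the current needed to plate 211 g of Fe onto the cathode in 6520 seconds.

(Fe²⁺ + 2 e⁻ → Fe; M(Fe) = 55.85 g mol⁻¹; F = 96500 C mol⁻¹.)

n(Fe) = 211 / 55.85 = 3.778 mol.
n(e⁻) = 2 × 3.778 = 7.556 mol.
Q = n(e⁻)·F = 7.556 × 96500 = 729100 C.
I = Q/t = 729100 / 6520.0 s = 112 A.

112 A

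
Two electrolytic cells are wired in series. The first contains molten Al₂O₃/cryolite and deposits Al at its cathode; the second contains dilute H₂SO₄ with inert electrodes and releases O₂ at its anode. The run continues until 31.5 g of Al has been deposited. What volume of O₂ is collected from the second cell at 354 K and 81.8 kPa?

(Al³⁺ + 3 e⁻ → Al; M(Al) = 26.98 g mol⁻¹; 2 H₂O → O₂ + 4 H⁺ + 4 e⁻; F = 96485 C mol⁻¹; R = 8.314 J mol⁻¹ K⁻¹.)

31.5 L

n(Al) = 31.5 / 26.98 = 1.168 mol, so n(e⁻) = 3 × 1.168 = 3.503 mol.
The cells are in series, so the same 3.503 mol of electrons passes through the second cell.
2 H₂O → O₂ + 4 H⁺ + 4 e⁻ — 4 mol e⁻ per mol O₂, so n(O₂) = 3.503/4 = 0.8756 mol.
V = nRT/P = (0.8756 × 8.314 × 354) / (81.8 × 10³) = 0.0315 m³ = 31.5 L.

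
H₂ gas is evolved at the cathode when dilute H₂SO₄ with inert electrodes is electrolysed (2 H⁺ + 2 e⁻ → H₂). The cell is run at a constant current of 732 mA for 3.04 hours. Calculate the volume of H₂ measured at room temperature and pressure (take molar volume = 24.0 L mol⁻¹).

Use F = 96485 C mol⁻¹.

Q = I·t = 0.7320 A × 10944 s = 8011 C.
n(e⁻) = Q/F = 8011 / 96485 = 0.08303 mol.
2 electrons are transferred per H₂ molecule, so n(H₂) = 0.08303 / 2 = 0.04151 mol.
V = n × V_m = 0.04151 × 24.0 = 0.996 L.

0.996 L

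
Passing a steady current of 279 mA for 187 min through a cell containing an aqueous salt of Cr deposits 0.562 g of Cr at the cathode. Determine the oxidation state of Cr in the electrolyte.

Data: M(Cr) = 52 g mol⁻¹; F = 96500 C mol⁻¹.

+3

Q = I·t = 0.2790 A × 11220 s = 3130 C, so n(e⁻) = 3130/96500 = 0.03244 mol.
n(Cr) deposited = 0.562 / 52 = 0.01081 mol.
Electrons per atom = n(e⁻)/n(Cr) = 0.03244 / 0.01081 = 3.00 ≈ 3, so the ion is Cr³⁺.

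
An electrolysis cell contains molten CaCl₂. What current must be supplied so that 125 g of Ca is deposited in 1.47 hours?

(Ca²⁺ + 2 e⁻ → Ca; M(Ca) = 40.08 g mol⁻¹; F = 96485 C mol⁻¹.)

114 A

n(Ca) = 125 / 40.08 = 3.119 mol.
n(e⁻) = 2 × 3.119 = 6.238 mol.
Q = n(e⁻)·F = 6.238 × 96485 = 601800 C.
I = Q/t = 601800 / 5292.0 s = 114 A.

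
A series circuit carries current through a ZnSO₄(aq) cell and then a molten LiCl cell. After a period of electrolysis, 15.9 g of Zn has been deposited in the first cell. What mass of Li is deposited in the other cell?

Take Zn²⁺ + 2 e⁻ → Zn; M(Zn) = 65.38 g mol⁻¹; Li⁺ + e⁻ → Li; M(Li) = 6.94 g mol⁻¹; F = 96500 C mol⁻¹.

3.38 g

n(Zn) = 15.9 / 65.38 = 0.2432 mol.
Since Zn²⁺ + 2 e⁻ → Zn, n(e⁻) passed = 2 × 0.2432 = 0.4864 mol.
Cells in series carry the same charge, so the same 0.4864 mol of electrons passes through cell 2.
Li⁺ + e⁻ → Li, so n(Li) = 0.4864 / 1 = 0.4864 mol.
m(Li) = 0.4864 × 6.94 = 3.38 g.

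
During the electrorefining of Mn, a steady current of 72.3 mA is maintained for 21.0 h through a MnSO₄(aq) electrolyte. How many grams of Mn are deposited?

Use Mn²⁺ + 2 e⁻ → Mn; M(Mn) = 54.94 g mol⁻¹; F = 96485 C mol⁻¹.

Q = I·t = 0.07230 A × 75600 s = 5466 C.
n(e⁻) = Q/F = 5466 / 96485 = 0.05665 mol.
Mn²⁺ + 2 e⁻ → Mn, so n(Mn) = n(e⁻)/2 = 0.02833 mol.
m = n·M = 0.02833 × 54.94 = 1.56 g.

1.56 g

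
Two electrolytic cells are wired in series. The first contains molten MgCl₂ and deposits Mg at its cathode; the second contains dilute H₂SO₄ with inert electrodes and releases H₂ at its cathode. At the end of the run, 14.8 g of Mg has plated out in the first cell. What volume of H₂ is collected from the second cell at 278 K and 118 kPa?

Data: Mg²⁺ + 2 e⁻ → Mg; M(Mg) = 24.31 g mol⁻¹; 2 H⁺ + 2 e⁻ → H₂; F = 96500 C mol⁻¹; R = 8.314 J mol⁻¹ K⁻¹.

n(Mg) = 14.8 / 24.31 = 0.6088 mol, so n(e⁻) = 2 × 0.6088 = 1.218 mol.
The cells are in series, so the same 1.218 mol of electrons passes through the second cell.
2 H⁺ + 2 e⁻ → H₂ — 2 mol e⁻ per mol H₂, so n(H₂) = 1.218/2 = 0.6088 mol.
V = nRT/P = (0.6088 × 8.314 × 278) / (118 × 10³) = 0.0119 m³ = 11.9 L.

11.9 L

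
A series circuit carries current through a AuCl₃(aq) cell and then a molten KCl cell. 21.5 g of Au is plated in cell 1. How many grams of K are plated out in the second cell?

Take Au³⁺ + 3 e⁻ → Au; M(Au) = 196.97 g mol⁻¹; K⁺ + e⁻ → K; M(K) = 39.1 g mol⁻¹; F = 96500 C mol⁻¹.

12.8 g

n(Au) = 21.5 / 196.97 = 0.1092 mol.
Since Au³⁺ + 3 e⁻ → Au, n(e⁻) passed = 3 × 0.1092 = 0.3275 mol.
Cells in series carry the same charge, so the same 0.3275 mol of electrons passes through cell 2.
K⁺ + e⁻ → K, so n(K) = 0.3275 / 1 = 0.3275 mol.
m(K) = 0.3275 × 39.1 = 12.8 g.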